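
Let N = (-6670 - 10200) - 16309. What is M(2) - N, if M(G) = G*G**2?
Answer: 33187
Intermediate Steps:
M(G) = G**3
N = -33179 (N = -16870 - 16309 = -33179)
M(2) - N = 2**3 - 1*(-33179) = 8 + 33179 = 33187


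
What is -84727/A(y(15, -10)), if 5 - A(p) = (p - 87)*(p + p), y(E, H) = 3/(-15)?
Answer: 2118175/747 ≈ 2835.6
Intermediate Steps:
y(E, H) = -⅕ (y(E, H) = 3*(-1/15) = -⅕)
A(p) = 5 - 2*p*(-87 + p) (A(p) = 5 - (p - 87)*(p + p) = 5 - (-87 + p)*2*p = 5 - 2*p*(-87 + p))
-84727/A(y(15, -10)) = -84727/(5 - 2*(-⅕)² + 174*(-⅕)) = -84727/(5 - 2*1/25 - 174/5) = -84727/(5 - 2/25 - 174/5) = -84727/(-747/25) = -84727*(-25/747) = 2118175/747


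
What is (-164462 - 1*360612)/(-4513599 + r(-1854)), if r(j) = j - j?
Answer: 525074/4513599 ≈ 0.11633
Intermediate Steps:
r(j) = 0
(-164462 - 1*360612)/(-4513599 + r(-1854)) = (-164462 - 1*360612)/(-4513599 + 0) = (-164462 - 360612)/(-4513599) = -525074*(-1/4513599) = 525074/4513599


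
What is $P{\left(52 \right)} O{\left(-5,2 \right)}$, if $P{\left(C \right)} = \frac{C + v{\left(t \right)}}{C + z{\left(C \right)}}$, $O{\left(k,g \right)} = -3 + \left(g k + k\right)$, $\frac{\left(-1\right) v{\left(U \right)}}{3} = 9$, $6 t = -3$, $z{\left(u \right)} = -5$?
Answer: $- \frac{450}{47} \approx -9.5745$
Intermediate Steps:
$t = - \frac{1}{2}$ ($t = \frac{1}{6} \left(-3\right) = - \frac{1}{2} \approx -0.5$)
$v{\left(U \right)} = -27$ ($v{\left(U \right)} = \left(-3\right) 9 = -27$)
$O{\left(k,g \right)} = -3 + k + g k$ ($O{\left(k,g \right)} = -3 + \left(k + g k\right) = -3 + k + g k$)
$P{\left(C \right)} = \frac{-27 + C}{-5 + C}$ ($P{\left(C \right)} = \frac{C - 27}{C - 5} = \frac{-27 + C}{-5 + C}$)
$P{\left(52 \right)} O{\left(-5,2 \right)} = \frac{-27 + 52}{-5 + 52} \left(-3 - 5 + 2 \left(-5\right)\right) = \frac{1}{47} \cdot 25 \left(-3 - 5 - 10\right) = \frac{1}{47} \cdot 25 \left(-18\right) = \frac{25}{47} \left(-18\right) = - \frac{450}{47}$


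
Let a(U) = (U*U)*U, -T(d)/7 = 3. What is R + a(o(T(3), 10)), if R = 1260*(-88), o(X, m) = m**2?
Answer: 889120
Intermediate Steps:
T(d) = -21 (T(d) = -7*3 = -21)
R = -110880
a(U) = U**3 (a(U) = U**2*U = U**3)
R + a(o(T(3), 10)) = -110880 + (10**2)**3 = -110880 + 100**3 = -110880 + 1000000 = 889120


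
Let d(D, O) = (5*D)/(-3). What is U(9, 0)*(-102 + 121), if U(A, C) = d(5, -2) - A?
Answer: -988/3 ≈ -329.33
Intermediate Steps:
d(D, O) = -5*D/3 (d(D, O) = (5*D)*(-1/3) = -5*D/3)
U(A, C) = -25/3 - A (U(A, C) = -5/3*5 - A = -25/3 - A)
U(9, 0)*(-102 + 121) = (-25/3 - 1*9)*(-102 + 121) = (-25/3 - 9)*19 = -52/3*19 = -988/3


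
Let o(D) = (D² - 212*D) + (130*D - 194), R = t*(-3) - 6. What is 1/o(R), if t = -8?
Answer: -1/1346 ≈ -0.00074294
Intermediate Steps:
R = 18 (R = -8*(-3) - 6 = 24 - 6 = 18)
o(D) = -194 + D² - 82*D (o(D) = (D² - 212*D) + (-194 + 130*D) = -194 + D² - 82*D)
1/o(R) = 1/(-194 + 18² - 82*18) = 1/(-194 + 324 - 1476) = 1/(-1346) = -1/1346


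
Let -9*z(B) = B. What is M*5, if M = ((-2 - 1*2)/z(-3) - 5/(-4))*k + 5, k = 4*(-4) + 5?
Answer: 2465/4 ≈ 616.25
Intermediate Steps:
z(B) = -B/9
k = -11 (k = -16 + 5 = -11)
M = 493/4 (M = ((-2 - 1*2)/((-1/9*(-3))) - 5/(-4))*(-11) + 5 = ((-2 - 2)/(1/3) - 5*(-1/4))*(-11) + 5 = (-4*3 + 5/4)*(-11) + 5 = (-12 + 5/4)*(-11) + 5 = -43/4*(-11) + 5 = 473/4 + 5 = 493/4 ≈ 123.25)
M*5 = (493/4)*5 = 2465/4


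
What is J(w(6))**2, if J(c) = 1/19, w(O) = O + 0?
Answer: 1/361 ≈ 0.0027701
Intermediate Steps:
w(O) = O
J(c) = 1/19
J(w(6))**2 = (1/19)**2 = 1/361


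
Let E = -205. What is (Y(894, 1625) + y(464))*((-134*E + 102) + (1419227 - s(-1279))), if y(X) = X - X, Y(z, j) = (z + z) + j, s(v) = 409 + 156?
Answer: 4935996642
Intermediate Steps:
s(v) = 565
Y(z, j) = j + 2*z (Y(z, j) = 2*z + j = j + 2*z)
y(X) = 0
(Y(894, 1625) + y(464))*((-134*E + 102) + (1419227 - s(-1279))) = ((1625 + 2*894) + 0)*((-134*(-205) + 102) + (1419227 - 1*565)) = ((1625 + 1788) + 0)*((27470 + 102) + (1419227 - 565)) = (3413 + 0)*(27572 + 1418662) = 3413*1446234 = 4935996642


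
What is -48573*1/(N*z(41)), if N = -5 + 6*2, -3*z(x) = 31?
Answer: 20817/31 ≈ 671.52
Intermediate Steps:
z(x) = -31/3 (z(x) = -⅓*31 = -31/3)
N = 7 (N = -5 + 12 = 7)
-48573*1/(N*z(41)) = -48573/(7*(-31/3)) = -48573/(-217/3) = -48573*(-3/217) = 20817/31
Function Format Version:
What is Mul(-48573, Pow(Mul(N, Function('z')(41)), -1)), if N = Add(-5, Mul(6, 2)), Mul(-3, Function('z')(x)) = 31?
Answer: Rational(20817, 31) ≈ 671.52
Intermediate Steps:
Function('z')(x) = Rational(-31, 3) (Function('z')(x) = Mul(Rational(-1, 3), 31) = Rational(-31, 3))
N = 7 (N = Add(-5, 12) = 7)
Mul(-48573, Pow(Mul(N, Function('z')(41)), -1)) = Mul(-48573, Pow(Mul(7, Rational(-31, 3)), -1)) = Mul(-48573, Pow(Rational(-217, 3), -1)) = Mul(-48573, Rational(-3, 217)) = Rational(20817, 31)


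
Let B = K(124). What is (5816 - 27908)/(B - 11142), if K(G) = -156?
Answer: 526/269 ≈ 1.9554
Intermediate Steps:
B = -156
(5816 - 27908)/(B - 11142) = (5816 - 27908)/(-156 - 11142) = -22092/(-11298) = -22092*(-1/11298) = 526/269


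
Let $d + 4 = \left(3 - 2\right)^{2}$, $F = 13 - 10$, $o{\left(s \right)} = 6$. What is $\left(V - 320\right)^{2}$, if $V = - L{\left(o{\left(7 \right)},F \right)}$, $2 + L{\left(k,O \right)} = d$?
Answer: $99225$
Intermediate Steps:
$F = 3$ ($F = 13 - 10 = 3$)
$d = -3$ ($d = -4 + \left(3 - 2\right)^{2} = -4 + 1^{2} = -4 + 1 = -3$)
$L{\left(k,O \right)} = -5$ ($L{\left(k,O \right)} = -2 - 3 = -5$)
$V = 5$ ($V = \left(-1\right) \left(-5\right) = 5$)
$\left(V - 320\right)^{2} = \left(5 - 320\right)^{2} = \left(-315\right)^{2} = 99225$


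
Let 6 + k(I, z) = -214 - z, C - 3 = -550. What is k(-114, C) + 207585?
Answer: 207912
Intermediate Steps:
C = -547 (C = 3 - 550 = -547)
k(I, z) = -220 - z (k(I, z) = -6 + (-214 - z) = -220 - z)
k(-114, C) + 207585 = (-220 - 1*(-547)) + 207585 = (-220 + 547) + 207585 = 327 + 207585 = 207912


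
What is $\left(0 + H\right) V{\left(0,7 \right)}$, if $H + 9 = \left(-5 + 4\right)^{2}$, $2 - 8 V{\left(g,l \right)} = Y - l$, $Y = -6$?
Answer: $-15$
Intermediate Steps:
$V{\left(g,l \right)} = 1 + \frac{l}{8}$ ($V{\left(g,l \right)} = \frac{1}{4} - \frac{-6 - l}{8} = \frac{1}{4} + \left(\frac{3}{4} + \frac{l}{8}\right) = 1 + \frac{l}{8}$)
$H = -8$ ($H = -9 + \left(-5 + 4\right)^{2} = -9 + \left(-1\right)^{2} = -9 + 1 = -8$)
$\left(0 + H\right) V{\left(0,7 \right)} = \left(0 - 8\right) \left(1 + \frac{1}{8} \cdot 7\right) = - 8 \left(1 + \frac{7}{8}\right) = \left(-8\right) \frac{15}{8} = -15$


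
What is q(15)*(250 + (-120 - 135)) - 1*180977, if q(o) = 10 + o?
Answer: -181102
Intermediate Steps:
q(15)*(250 + (-120 - 135)) - 1*180977 = (10 + 15)*(250 + (-120 - 135)) - 1*180977 = 25*(250 - 255) - 180977 = 25*(-5) - 180977 = -125 - 180977 = -181102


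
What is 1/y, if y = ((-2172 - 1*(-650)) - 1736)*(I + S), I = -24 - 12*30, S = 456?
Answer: -1/234576 ≈ -4.2630e-6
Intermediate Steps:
I = -384 (I = -24 - 360 = -384)
y = -234576 (y = ((-2172 - 1*(-650)) - 1736)*(-384 + 456) = ((-2172 + 650) - 1736)*72 = (-1522 - 1736)*72 = -3258*72 = -234576)
1/y = 1/(-234576) = -1/234576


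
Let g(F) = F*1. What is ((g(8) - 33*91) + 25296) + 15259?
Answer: 37560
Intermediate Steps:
g(F) = F
((g(8) - 33*91) + 25296) + 15259 = ((8 - 33*91) + 25296) + 15259 = ((8 - 3003) + 25296) + 15259 = (-2995 + 25296) + 15259 = 22301 + 15259 = 37560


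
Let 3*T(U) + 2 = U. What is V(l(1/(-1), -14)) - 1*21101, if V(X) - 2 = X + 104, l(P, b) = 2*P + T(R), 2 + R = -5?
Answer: -21000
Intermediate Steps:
R = -7 (R = -2 - 5 = -7)
T(U) = -⅔ + U/3
l(P, b) = -3 + 2*P (l(P, b) = 2*P + (-⅔ + (⅓)*(-7)) = 2*P + (-⅔ - 7/3) = 2*P - 3 = -3 + 2*P)
V(X) = 106 + X (V(X) = 2 + (X + 104) = 2 + (104 + X) = 106 + X)
V(l(1/(-1), -14)) - 1*21101 = (106 + (-3 + 2/(-1))) - 1*21101 = (106 + (-3 + 2*(-1))) - 21101 = (106 + (-3 - 2)) - 21101 = (106 - 5) - 21101 = 101 - 21101 = -21000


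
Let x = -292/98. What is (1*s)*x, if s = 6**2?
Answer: -5256/49 ≈ -107.27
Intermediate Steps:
s = 36
x = -146/49 (x = -292*1/98 = -146/49 ≈ -2.9796)
(1*s)*x = (1*36)*(-146/49) = 36*(-146/49) = -5256/49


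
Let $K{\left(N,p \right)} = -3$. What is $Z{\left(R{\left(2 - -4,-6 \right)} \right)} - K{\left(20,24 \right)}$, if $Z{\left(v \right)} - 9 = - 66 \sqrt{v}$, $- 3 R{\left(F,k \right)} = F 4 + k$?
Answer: $12 - 66 i \sqrt{6} \approx 12.0 - 161.67 i$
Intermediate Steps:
$R{\left(F,k \right)} = - \frac{4 F}{3} - \frac{k}{3}$ ($R{\left(F,k \right)} = - \frac{F 4 + k}{3} = - \frac{4 F + k}{3} = - \frac{k + 4 F}{3} = - \frac{4 F}{3} - \frac{k}{3}$)
$Z{\left(v \right)} = 9 - 66 \sqrt{v}$
$Z{\left(R{\left(2 - -4,-6 \right)} \right)} - K{\left(20,24 \right)} = \left(9 - 66 \sqrt{- \frac{4 \left(2 - -4\right)}{3} - -2}\right) - -3 = \left(9 - 66 \sqrt{- \frac{4 \left(2 + 4\right)}{3} + 2}\right) + 3 = \left(9 - 66 \sqrt{\left(- \frac{4}{3}\right) 6 + 2}\right) + 3 = \left(9 - 66 \sqrt{-8 + 2}\right) + 3 = \left(9 - 66 \sqrt{-6}\right) + 3 = \left(9 - 66 i \sqrt{6}\right) + 3 = 12 - 66 i \sqrt{6}$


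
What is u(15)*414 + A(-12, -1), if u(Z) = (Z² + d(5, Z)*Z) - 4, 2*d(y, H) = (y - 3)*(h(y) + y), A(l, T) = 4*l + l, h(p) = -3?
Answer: 103854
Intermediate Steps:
A(l, T) = 5*l
d(y, H) = (-3 + y)²/2 (d(y, H) = ((y - 3)*(-3 + y))/2 = ((-3 + y)*(-3 + y))/2 = (-3 + y)²/2)
u(Z) = -4 + Z² + 2*Z (u(Z) = (Z² + (9/2 + (½)*5² - 3*5)*Z) - 4 = (Z² + (9/2 + (½)*25 - 15)*Z) - 4 = (Z² + (9/2 + 25/2 - 15)*Z) - 4 = (Z² + 2*Z) - 4 = -4 + Z² + 2*Z)
u(15)*414 + A(-12, -1) = (-4 + 15² + 2*15)*414 + 5*(-12) = (-4 + 225 + 30)*414 - 60 = 251*414 - 60 = 103914 - 60 = 103854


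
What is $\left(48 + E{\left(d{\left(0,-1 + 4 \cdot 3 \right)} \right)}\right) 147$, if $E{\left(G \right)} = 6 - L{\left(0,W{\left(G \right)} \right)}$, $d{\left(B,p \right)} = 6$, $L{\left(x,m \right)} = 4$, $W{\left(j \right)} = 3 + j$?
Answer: $7350$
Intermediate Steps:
$E{\left(G \right)} = 2$ ($E{\left(G \right)} = 6 - 4 = 2$)
$\left(48 + E{\left(d{\left(0,-1 + 4 \cdot 3 \right)} \right)}\right) 147 = \left(48 + 2\right) 147 = 50 \cdot 147 = 7350$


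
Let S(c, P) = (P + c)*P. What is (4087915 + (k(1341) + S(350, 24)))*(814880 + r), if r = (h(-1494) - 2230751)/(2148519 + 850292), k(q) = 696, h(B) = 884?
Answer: 10013145826031137231/2998811 ≈ 3.3390e+12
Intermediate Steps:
S(c, P) = P*(P + c)
r = -2229867/2998811 (r = (884 - 2230751)/(2148519 + 850292) = -2229867/2998811 ≈ -0.74358)
(4087915 + (k(1341) + S(350, 24)))*(814880 + r) = (4087915 + (696 + 24*(24 + 350)))*(814880 - 2229867/2998811) = (4087915 + (696 + 24*374))*(2443668877813/2998811) = (4087915 + (696 + 8976))*(2443668877813/2998811) = (4087915 + 9672)*(2443668877813/2998811) = 4097587*(2443668877813/2998811) = 10013145826031137231/2998811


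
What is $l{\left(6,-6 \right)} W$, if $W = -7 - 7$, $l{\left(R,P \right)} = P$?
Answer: $84$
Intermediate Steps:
$W = -14$
$l{\left(6,-6 \right)} W = \left(-6\right) \left(-14\right) = 84$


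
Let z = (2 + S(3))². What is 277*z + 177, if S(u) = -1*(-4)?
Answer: 10149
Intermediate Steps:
S(u) = 4
z = 36 (z = (2 + 4)² = 6² = 36)
277*z + 177 = 277*36 + 177 = 9972 + 177 = 10149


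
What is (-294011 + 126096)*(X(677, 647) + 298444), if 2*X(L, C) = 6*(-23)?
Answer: -50101638125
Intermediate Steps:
X(L, C) = -69 (X(L, C) = (6*(-23))/2 = (½)*(-138) = -69)
(-294011 + 126096)*(X(677, 647) + 298444) = (-294011 + 126096)*(-69 + 298444) = -167915*298375 = -50101638125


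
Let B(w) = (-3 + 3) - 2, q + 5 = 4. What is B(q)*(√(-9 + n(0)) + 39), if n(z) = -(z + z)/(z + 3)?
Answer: -78 - 6*I ≈ -78.0 - 6.0*I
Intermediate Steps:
q = -1 (q = -5 + 4 = -1)
n(z) = -2*z/(3 + z)
B(w) = -2 (B(w) = 0 - 2 = -2)
B(q)*(√(-9 + n(0)) + 39) = -2*(√(-9 - 2*0/(3 + 0)) + 39) = -2*(√(-9 - 2*0/3) + 39) = -2*(√(-9 - 2*0*⅓) + 39) = -2*(√(-9 + 0) + 39) = -2*(√(-9) + 39) = -2*(3*I + 39) = -2*(39 + 3*I) = -78 - 6*I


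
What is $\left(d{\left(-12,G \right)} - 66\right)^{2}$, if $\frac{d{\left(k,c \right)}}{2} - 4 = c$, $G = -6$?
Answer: $4900$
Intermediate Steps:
$d{\left(k,c \right)} = 8 + 2 c$
$\left(d{\left(-12,G \right)} - 66\right)^{2} = \left(\left(8 + 2 \left(-6\right)\right) - 66\right)^{2} = \left(\left(8 - 12\right) - 66\right)^{2} = \left(-4 - 66\right)^{2} = \left(-70\right)^{2} = 4900$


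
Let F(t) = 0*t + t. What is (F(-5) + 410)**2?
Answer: 164025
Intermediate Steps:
F(t) = t (F(t) = 0 + t = t)
(F(-5) + 410)**2 = (-5 + 410)**2 = 405**2 = 164025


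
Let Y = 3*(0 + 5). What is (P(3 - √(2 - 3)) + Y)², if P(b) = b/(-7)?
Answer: (102 + I)²/49 ≈ 212.31 + 4.1633*I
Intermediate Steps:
P(b) = -b/7 (P(b) = b*(-⅐) = -b/7)
Y = 15 (Y = 3*5 = 15)
(P(3 - √(2 - 3)) + Y)² = (-(3 - √(2 - 3))/7 + 15)² = (-(3 - √(-1))/7 + 15)² = (-(3 - I)/7 + 15)² = ((-3/7 + I/7) + 15)² = (102/7 + I/7)²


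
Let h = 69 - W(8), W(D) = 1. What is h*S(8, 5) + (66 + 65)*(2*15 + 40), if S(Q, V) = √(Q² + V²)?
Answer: 9170 + 68*√89 ≈ 9811.5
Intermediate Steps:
h = 68 (h = 69 - 1*1 = 69 - 1 = 68)
h*S(8, 5) + (66 + 65)*(2*15 + 40) = 68*√(8² + 5²) + (66 + 65)*(2*15 + 40) = 68*√(64 + 25) + 131*(30 + 40) = 68*√89 + 131*70 = 68*√89 + 9170 = 9170 + 68*√89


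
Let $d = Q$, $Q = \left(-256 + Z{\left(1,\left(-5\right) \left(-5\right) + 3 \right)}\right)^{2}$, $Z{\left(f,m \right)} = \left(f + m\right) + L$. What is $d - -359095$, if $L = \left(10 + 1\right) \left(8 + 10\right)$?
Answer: $359936$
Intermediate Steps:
$L = 198$ ($L = 11 \cdot 18 = 198$)
$Z{\left(f,m \right)} = 198 + f + m$ ($Z{\left(f,m \right)} = \left(f + m\right) + 198 = 198 + f + m$)
$Q = 841$ ($Q = \left(-256 + \left(198 + 1 + \left(\left(-5\right) \left(-5\right) + 3\right)\right)\right)^{2} = \left(-256 + \left(198 + 1 + \left(25 + 3\right)\right)\right)^{2} = \left(-256 + \left(198 + 1 + 28\right)\right)^{2} = \left(-256 + 227\right)^{2} = \left(-29\right)^{2} = 841$)
$d = 841$
$d - -359095 = 841 - -359095 = 841 + 359095 = 359936$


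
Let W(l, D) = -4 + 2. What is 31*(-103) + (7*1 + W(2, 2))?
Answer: -3188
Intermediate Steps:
W(l, D) = -2
31*(-103) + (7*1 + W(2, 2)) = 31*(-103) + (7*1 - 2) = -3193 + (7 - 2) = -3193 + 5 = -3188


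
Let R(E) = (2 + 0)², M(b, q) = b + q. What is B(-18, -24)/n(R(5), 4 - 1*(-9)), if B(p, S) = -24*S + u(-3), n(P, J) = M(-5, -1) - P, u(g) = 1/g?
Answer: -1727/30 ≈ -57.567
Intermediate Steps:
R(E) = 4 (R(E) = 2² = 4)
u(g) = 1/g
n(P, J) = -6 - P (n(P, J) = (-5 - 1) - P = -6 - P)
B(p, S) = -⅓ - 24*S (B(p, S) = -24*S + 1/(-3) = -24*S - ⅓ = -⅓ - 24*S)
B(-18, -24)/n(R(5), 4 - 1*(-9)) = (-⅓ - 24*(-24))/(-6 - 1*4) = (-⅓ + 576)/(-6 - 4) = (1727/3)/(-10) = (1727/3)*(-⅒) = -1727/30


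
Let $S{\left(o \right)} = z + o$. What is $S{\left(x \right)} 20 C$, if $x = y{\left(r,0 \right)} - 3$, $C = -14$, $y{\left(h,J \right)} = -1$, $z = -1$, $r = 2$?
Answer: $1400$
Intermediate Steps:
$x = -4$ ($x = -1 - 3 = -4$)
$S{\left(o \right)} = -1 + o$
$S{\left(x \right)} 20 C = \left(-1 - 4\right) 20 \left(-14\right) = \left(-5\right) 20 \left(-14\right) = \left(-100\right) \left(-14\right) = 1400$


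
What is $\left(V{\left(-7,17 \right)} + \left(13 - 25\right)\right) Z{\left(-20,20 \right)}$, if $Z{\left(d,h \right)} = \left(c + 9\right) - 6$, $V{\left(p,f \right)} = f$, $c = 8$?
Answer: $55$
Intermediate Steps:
$Z{\left(d,h \right)} = 11$ ($Z{\left(d,h \right)} = \left(8 + 9\right) - 6 = 17 - 6 = 11$)
$\left(V{\left(-7,17 \right)} + \left(13 - 25\right)\right) Z{\left(-20,20 \right)} = \left(17 + \left(13 - 25\right)\right) 11 = \left(17 - 12\right) 11 = 5 \cdot 11 = 55$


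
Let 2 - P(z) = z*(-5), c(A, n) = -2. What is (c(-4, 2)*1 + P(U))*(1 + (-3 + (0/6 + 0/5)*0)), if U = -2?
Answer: 20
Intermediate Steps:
P(z) = 2 + 5*z (P(z) = 2 - z*(-5) = 2 - (-5)*z = 2 + 5*z)
(c(-4, 2)*1 + P(U))*(1 + (-3 + (0/6 + 0/5)*0)) = (-2*1 + (2 + 5*(-2)))*(1 + (-3 + (0/6 + 0/5)*0)) = (-2 + (2 - 10))*(1 + (-3 + (0*(⅙) + 0*(⅕))*0)) = (-2 - 8)*(1 + (-3 + (0 + 0)*0)) = -10*(1 + (-3 + 0*0)) = -10*(1 + (-3 + 0)) = -10*(1 - 3) = -10*(-2) = 20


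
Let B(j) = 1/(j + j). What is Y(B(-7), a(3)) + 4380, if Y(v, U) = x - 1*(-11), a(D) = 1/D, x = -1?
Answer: 4390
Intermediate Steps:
B(j) = 1/(2*j)
a(D) = 1/D
Y(v, U) = 10 (Y(v, U) = -1 - 1*(-11) = -1 + 11 = 10)
Y(B(-7), a(3)) + 4380 = 10 + 4380 = 4390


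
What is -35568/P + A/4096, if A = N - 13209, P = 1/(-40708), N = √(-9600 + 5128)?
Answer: 5930607168615/4096 + I*√1118/2048 ≈ 1.4479e+9 + 0.016326*I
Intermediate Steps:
N = 2*I*√1118 (N = √(-4472) = 2*I*√1118 ≈ 66.873*I)
P = -1/40708 ≈ -2.4565e-5
A = -13209 + 2*I*√1118 (A = 2*I*√1118 - 13209 = -13209 + 2*I*√1118 ≈ -13209.0 + 66.873*I)
-35568/P + A/4096 = -35568/(-1/40708) + (-13209 + 2*I*√1118)/4096 = -35568*(-40708) + (-13209 + 2*I*√1118)*(1/4096) = 1447902144 + (-13209/4096 + I*√1118/2048) = 5930607168615/4096 + I*√1118/2048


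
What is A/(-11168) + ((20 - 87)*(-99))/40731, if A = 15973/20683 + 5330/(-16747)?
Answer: 8550790605095591/52520611693023136 ≈ 0.16281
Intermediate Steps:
A = 157259441/346378201 (A = 15973*(1/20683) + 5330*(-1/16747) = 15973/20683 - 5330/16747 = 157259441/346378201 ≈ 0.45401)
A/(-11168) + ((20 - 87)*(-99))/40731 = (157259441/346378201)/(-11168) + ((20 - 87)*(-99))/40731 = (157259441/346378201)*(-1/11168) - 67*(-99)*(1/40731) = -157259441/3868351748768 + 6633*(1/40731) = -157259441/3868351748768 + 2211/13577 = 8550790605095591/52520611693023136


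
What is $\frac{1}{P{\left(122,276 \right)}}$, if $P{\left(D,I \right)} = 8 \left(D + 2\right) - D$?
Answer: $\frac{1}{870} \approx 0.0011494$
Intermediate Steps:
$P{\left(D,I \right)} = 16 + 7 D$ ($P{\left(D,I \right)} = 8 \left(2 + D\right) - D = \left(16 + 8 D\right) - D = 16 + 7 D$)
$\frac{1}{P{\left(122,276 \right)}} = \frac{1}{16 + 7 \cdot 122} = \frac{1}{16 + 854} = \frac{1}{870}$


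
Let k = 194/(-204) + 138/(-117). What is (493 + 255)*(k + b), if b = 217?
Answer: 6268174/39 ≈ 1.6072e+5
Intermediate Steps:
k = -2825/1326 (k = 194*(-1/204) + 138*(-1/117) = -97/102 - 46/39 = -2825/1326 ≈ -2.1305)
(493 + 255)*(k + b) = (493 + 255)*(-2825/1326 + 217) = 748*(284917/1326) = 6268174/39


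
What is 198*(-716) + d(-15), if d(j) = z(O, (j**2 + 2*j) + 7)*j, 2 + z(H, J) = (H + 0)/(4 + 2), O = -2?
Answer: -141733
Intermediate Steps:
z(H, J) = -2 + H/6 (z(H, J) = -2 + (H + 0)/(4 + 2) = -2 + H/6)
d(j) = -7*j/3 (d(j) = (-2 + (1/6)*(-2))*j = (-2 - 1/3)*j = -7*j/3)
198*(-716) + d(-15) = 198*(-716) - 7/3*(-15) = -141768 + 35 = -141733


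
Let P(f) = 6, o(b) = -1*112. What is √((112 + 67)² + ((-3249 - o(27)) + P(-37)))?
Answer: 7*√590 ≈ 170.03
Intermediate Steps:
o(b) = -112
√((112 + 67)² + ((-3249 - o(27)) + P(-37))) = √((112 + 67)² + ((-3249 - 1*(-112)) + 6)) = √(179² + ((-3249 + 112) + 6)) = √(32041 + (-3137 + 6)) = √(32041 - 3131) = √28910 = 7*√590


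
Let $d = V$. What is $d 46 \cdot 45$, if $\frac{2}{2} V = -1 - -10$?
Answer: $18630$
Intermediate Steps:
$V = 9$ ($V = -1 - -10 = -1 + 10 = 9$)
$d = 9$
$d 46 \cdot 45 = 9 \cdot 46 \cdot 45 = 414 \cdot 45 = 18630$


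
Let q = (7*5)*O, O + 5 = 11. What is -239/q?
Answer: -239/210 ≈ -1.1381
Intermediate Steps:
O = 6 (O = -5 + 11 = 6)
q = 210 (q = (7*5)*6 = 35*6 = 210)
-239/q = -239/210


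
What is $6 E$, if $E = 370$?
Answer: $2220$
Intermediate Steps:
$6 E = 6 \cdot 370 = 2220$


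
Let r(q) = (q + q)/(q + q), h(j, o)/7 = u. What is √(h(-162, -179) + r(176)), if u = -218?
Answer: 5*I*√61 ≈ 39.051*I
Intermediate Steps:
h(j, o) = -1526 (h(j, o) = 7*(-218) = -1526)
r(q) = 1 (r(q) = (2*q)/((2*q)) = (2*q)*(1/(2*q)) = 1)
√(h(-162, -179) + r(176)) = √(-1526 + 1) = √(-1525) = 5*I*√61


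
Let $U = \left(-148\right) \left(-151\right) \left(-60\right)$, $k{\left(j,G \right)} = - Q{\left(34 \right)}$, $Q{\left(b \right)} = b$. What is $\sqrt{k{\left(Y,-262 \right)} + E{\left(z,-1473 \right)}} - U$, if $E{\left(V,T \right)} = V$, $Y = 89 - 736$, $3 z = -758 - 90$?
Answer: $1340880 + \frac{5 i \sqrt{114}}{3} \approx 1.3409 \cdot 10^{6} + 17.795 i$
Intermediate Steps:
$z = - \frac{848}{3}$ ($z = \frac{-758 - 90}{3} = \frac{1}{3} \left(-848\right) = - \frac{848}{3} \approx -282.67$)
$Y = -647$ ($Y = 89 - 736 = -647$)
$k{\left(j,G \right)} = -34$ ($k{\left(j,G \right)} = \left(-1\right) 34 = -34$)
$U = -1340880$ ($U = 22348 \left(-60\right) = -1340880$)
$\sqrt{k{\left(Y,-262 \right)} + E{\left(z,-1473 \right)}} - U = \sqrt{-34 - \frac{848}{3}} - -1340880 = \sqrt{- \frac{950}{3}} + 1340880 = \frac{5 i \sqrt{114}}{3} + 1340880 = 1340880 + \frac{5 i \sqrt{114}}{3}$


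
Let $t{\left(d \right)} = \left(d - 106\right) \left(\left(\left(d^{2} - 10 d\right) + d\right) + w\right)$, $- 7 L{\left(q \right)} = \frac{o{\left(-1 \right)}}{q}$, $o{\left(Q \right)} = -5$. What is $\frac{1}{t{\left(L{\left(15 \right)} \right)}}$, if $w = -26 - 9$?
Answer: $\frac{9261}{34761175} \approx 0.00026642$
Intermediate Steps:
$w = -35$ ($w = -26 - 9 = -35$)
$L{\left(q \right)} = \frac{5}{7 q}$ ($L{\left(q \right)} = - \frac{\left(-5\right) \frac{1}{q}}{7} = \frac{5}{7 q}$)
$t{\left(d \right)} = \left(-106 + d\right) \left(-35 + d^{2} - 9 d\right)$ ($t{\left(d \right)} = \left(d - 106\right) \left(\left(\left(d^{2} - 10 d\right) + d\right) - 35\right) = \left(-106 + d\right) \left(\left(d^{2} - 9 d\right) - 35\right) = \left(-106 + d\right) \left(-35 + d^{2} - 9 d\right)$)
$\frac{1}{t{\left(L{\left(15 \right)} \right)}} = \frac{1}{3710 + \left(\frac{5}{7 \cdot 15}\right)^{3} - 115 \left(\frac{5}{7 \cdot 15}\right)^{2} + 919 \frac{5}{7 \cdot 15}} = \frac{1}{3710 + \left(\frac{5}{7} \cdot \frac{1}{15}\right)^{3} - 115 \left(\frac{5}{7} \cdot \frac{1}{15}\right)^{2} + 919 \cdot \frac{5}{7} \cdot \frac{1}{15}} = \frac{1}{3710 + \left(\frac{1}{21}\right)^{3} - \frac{115}{441} + 919 \cdot \frac{1}{21}} = \frac{1}{3710 + \frac{1}{9261} - \frac{115}{441} + \frac{919}{21}} = \frac{1}{\frac{34761175}{9261}} = \frac{9261}{34761175}$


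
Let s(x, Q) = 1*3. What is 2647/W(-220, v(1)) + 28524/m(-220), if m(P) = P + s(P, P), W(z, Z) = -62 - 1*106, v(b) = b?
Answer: -109519/744 ≈ -147.20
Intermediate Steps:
s(x, Q) = 3
W(z, Z) = -168 (W(z, Z) = -62 - 106 = -168)
m(P) = 3 + P (m(P) = P + 3 = 3 + P)
2647/W(-220, v(1)) + 28524/m(-220) = 2647/(-168) + 28524/(3 - 220) = 2647*(-1/168) + 28524/(-217) = -2647/168 + 28524*(-1/217) = -2647/168 - 28524/217 = -109519/744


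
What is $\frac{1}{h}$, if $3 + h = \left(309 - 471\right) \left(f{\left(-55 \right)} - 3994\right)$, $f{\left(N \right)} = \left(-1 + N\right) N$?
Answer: $\frac{1}{148065} \approx 6.7538 \cdot 10^{-6}$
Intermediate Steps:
$f{\left(N \right)} = N \left(-1 + N\right)$
$h = 148065$ ($h = -3 + \left(309 - 471\right) \left(- 55 \left(-1 - 55\right) - 3994\right) = -3 - 162 \left(\left(-55\right) \left(-56\right) - 3994\right) = -3 - 162 \left(3080 - 3994\right) = -3 - -148068 = -3 + 148068 = 148065$)
$\frac{1}{h} = \frac{1}{148065}$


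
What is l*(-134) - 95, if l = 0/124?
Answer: -95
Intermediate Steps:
l = 0 (l = 0*(1/124) = 0)
l*(-134) - 95 = 0*(-134) - 95 = 0 - 95 = -95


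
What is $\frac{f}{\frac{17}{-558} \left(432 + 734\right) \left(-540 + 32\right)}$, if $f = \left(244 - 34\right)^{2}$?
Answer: $\frac{3075975}{1258697} \approx 2.4438$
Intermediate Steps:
$f = 44100$ ($f = 210^{2} = 44100$)
$\frac{f}{\frac{17}{-558} \left(432 + 734\right) \left(-540 + 32\right)} = \frac{44100}{\frac{17}{-558} \left(432 + 734\right) \left(-540 + 32\right)} = \frac{44100}{17 \left(- \frac{1}{558}\right) 1166 \left(-508\right)} = \frac{44100}{\left(- \frac{17}{558}\right) \left(-592328\right)} = \frac{44100}{\frac{5034788}{279}} = 44100 \cdot \frac{279}{5034788} = \frac{3075975}{1258697}$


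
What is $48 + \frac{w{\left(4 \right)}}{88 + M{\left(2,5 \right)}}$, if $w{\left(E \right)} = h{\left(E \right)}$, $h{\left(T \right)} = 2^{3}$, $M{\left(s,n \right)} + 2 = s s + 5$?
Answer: $\frac{4568}{95} \approx 48.084$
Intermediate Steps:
$M{\left(s,n \right)} = 3 + s^{2}$ ($M{\left(s,n \right)} = -2 + \left(s s + 5\right) = -2 + \left(s^{2} + 5\right) = -2 + \left(5 + s^{2}\right) = 3 + s^{2}$)
$h{\left(T \right)} = 8$
$w{\left(E \right)} = 8$
$48 + \frac{w{\left(4 \right)}}{88 + M{\left(2,5 \right)}} = 48 + \frac{8}{88 + \left(3 + 2^{2}\right)} = 48 + \frac{8}{88 + \left(3 + 4\right)} = 48 + \frac{8}{88 + 7} = 48 + \frac{8}{95} = \frac{4568}{95}$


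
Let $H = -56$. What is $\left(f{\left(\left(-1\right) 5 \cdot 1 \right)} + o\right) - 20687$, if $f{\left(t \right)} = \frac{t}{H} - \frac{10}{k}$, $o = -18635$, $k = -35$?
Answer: $- \frac{314573}{8} \approx -39322.0$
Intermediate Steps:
$f{\left(t \right)} = \frac{2}{7} - \frac{t}{56}$ ($f{\left(t \right)} = \frac{t}{-56} - \frac{10}{-35} = t \left(- \frac{1}{56}\right) - - \frac{2}{7} = - \frac{t}{56} + \frac{2}{7} = \frac{2}{7} - \frac{t}{56}$)
$\left(f{\left(\left(-1\right) 5 \cdot 1 \right)} + o\right) - 20687 = \left(\left(\frac{2}{7} - \frac{\left(-1\right) 5 \cdot 1}{56}\right) - 18635\right) - 20687 = \left(\left(\frac{2}{7} - \frac{\left(-5\right) 1}{56}\right) - 18635\right) - 20687 = \left(\left(\frac{2}{7} - - \frac{5}{56}\right) - 18635\right) - 20687 = \left(\left(\frac{2}{7} + \frac{5}{56}\right) - 18635\right) - 20687 = \left(\frac{3}{8} - 18635\right) - 20687 = - \frac{149077}{8} - 20687 = - \frac{314573}{8}$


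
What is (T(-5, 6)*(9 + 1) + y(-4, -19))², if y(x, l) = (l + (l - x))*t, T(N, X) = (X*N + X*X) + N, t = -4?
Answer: 21316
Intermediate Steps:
T(N, X) = N + X² + N*X (T(N, X) = (N*X + X²) + N = (X² + N*X) + N = N + X² + N*X)
y(x, l) = -8*l + 4*x (y(x, l) = (l + (l - x))*(-4) = (-x + 2*l)*(-4) = -8*l + 4*x)
(T(-5, 6)*(9 + 1) + y(-4, -19))² = ((-5 + 6² - 5*6)*(9 + 1) + (-8*(-19) + 4*(-4)))² = ((-5 + 36 - 30)*10 + (152 - 16))² = (1*10 + 136)² = (10 + 136)² = 146² = 21316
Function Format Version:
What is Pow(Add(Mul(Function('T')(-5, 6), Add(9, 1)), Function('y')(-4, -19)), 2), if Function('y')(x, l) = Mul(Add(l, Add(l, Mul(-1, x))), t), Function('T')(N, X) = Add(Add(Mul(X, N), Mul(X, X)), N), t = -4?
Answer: 21316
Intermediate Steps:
Function('T')(N, X) = Add(N, Pow(X, 2), Mul(N, X)) (Function('T')(N, X) = Add(Add(Mul(N, X), Pow(X, 2)), N) = Add(Add(Pow(X, 2), Mul(N, X)), N) = Add(N, Pow(X, 2), Mul(N, X)))
Function('y')(x, l) = Add(Mul(-8, l), Mul(4, x)) (Function('y')(x, l) = Mul(Add(l, Add(l, Mul(-1, x))), -4) = Mul(Add(Mul(-1, x), Mul(2, l)), -4) = Add(Mul(-8, l), Mul(4, x)))
Pow(Add(Mul(Function('T')(-5, 6), Add(9, 1)), Function('y')(-4, -19)), 2) = Pow(Add(Mul(Add(-5, Pow(6, 2), Mul(-5, 6)), Add(9, 1)), Add(Mul(-8, -19), Mul(4, -4))), 2) = Pow(Add(Mul(Add(-5, 36, -30), 10), Add(152, -16)), 2) = Pow(Add(Mul(1, 10), 136), 2) = Pow(Add(10, 136), 2) = Pow(146, 2) = 21316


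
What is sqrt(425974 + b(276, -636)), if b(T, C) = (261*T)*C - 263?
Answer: I*sqrt(45389185) ≈ 6737.1*I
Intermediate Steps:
b(T, C) = -263 + 261*C*T (b(T, C) = 261*C*T - 263 = -263 + 261*C*T)
sqrt(425974 + b(276, -636)) = sqrt(425974 + (-263 + 261*(-636)*276)) = sqrt(425974 + (-263 - 45814896)) = sqrt(425974 - 45815159) = sqrt(-45389185) = I*sqrt(45389185)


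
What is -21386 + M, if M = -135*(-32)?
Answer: -17066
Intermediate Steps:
M = 4320
-21386 + M = -21386 + 4320 = -17066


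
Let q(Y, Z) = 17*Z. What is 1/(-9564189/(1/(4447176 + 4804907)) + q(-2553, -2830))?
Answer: -1/88488670503797 ≈ -1.1301e-14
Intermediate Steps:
1/(-9564189/(1/(4447176 + 4804907)) + q(-2553, -2830)) = 1/(-9564189/(1/(4447176 + 4804907)) + 17*(-2830)) = 1/(-9564189/(1/9252083) - 48110) = 1/(-9564189/1/9252083 - 48110) = 1/(-9564189*9252083 - 48110) = 1/(-88488670455687 - 48110) = 1/(-88488670503797) = -1/88488670503797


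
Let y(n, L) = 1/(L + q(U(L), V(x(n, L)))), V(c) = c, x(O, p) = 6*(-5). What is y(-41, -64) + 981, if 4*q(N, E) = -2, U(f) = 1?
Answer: 126547/129 ≈ 980.98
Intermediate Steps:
x(O, p) = -30
q(N, E) = -½ (q(N, E) = (¼)*(-2) = -½)
y(n, L) = 1/(-½ + L) (y(n, L) = 1/(L - ½) = 1/(-½ + L))
y(-41, -64) + 981 = 2/(-1 + 2*(-64)) + 981 = 2/(-1 - 128) + 981 = 2/(-129) + 981 = 2*(-1/129) + 981 = -2/129 + 981 = 126547/129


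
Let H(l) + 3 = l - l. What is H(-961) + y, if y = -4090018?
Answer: -4090021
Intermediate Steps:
H(l) = -3 (H(l) = -3 + (l - l) = -3 + 0 = -3)
H(-961) + y = -3 - 4090018 = -4090021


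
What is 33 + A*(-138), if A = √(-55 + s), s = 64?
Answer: -381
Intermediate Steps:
A = 3 (A = √(-55 + 64) = √9 = 3)
33 + A*(-138) = 33 + 3*(-138) = 33 - 414 = -381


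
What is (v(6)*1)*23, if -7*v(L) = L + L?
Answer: -276/7 ≈ -39.429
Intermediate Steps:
v(L) = -2*L/7 (v(L) = -(L + L)/7 = -2*L/7)
(v(6)*1)*23 = (-2/7*6*1)*23 = -12/7*1*23 = -12/7*23 = -276/7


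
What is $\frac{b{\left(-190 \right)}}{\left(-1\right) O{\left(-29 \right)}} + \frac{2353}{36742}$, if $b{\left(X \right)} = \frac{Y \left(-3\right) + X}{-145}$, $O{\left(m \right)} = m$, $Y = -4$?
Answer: $\frac{16434441}{154500110} \approx 0.10637$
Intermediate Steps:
$b{\left(X \right)} = - \frac{12}{145} - \frac{X}{145}$ ($b{\left(X \right)} = \frac{\left(-4\right) \left(-3\right) + X}{-145} = \left(12 + X\right) \left(- \frac{1}{145}\right) = - \frac{12}{145} - \frac{X}{145}$)
$\frac{b{\left(-190 \right)}}{\left(-1\right) O{\left(-29 \right)}} + \frac{2353}{36742} = \frac{- \frac{12}{145} - - \frac{38}{29}}{\left(-1\right) \left(-29\right)} + \frac{2353}{36742} = \frac{- \frac{12}{145} + \frac{38}{29}}{29} + 2353 \cdot \frac{1}{36742} = \frac{178}{145} \cdot \frac{1}{29} + \frac{2353}{36742} = \frac{178}{4205} + \frac{2353}{36742} = \frac{16434441}{154500110}$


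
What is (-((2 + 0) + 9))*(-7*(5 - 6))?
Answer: -77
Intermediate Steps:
(-((2 + 0) + 9))*(-7*(5 - 6)) = (-(2 + 9))*(-7*(-1)) = -1*11*7 = -11*7 = -77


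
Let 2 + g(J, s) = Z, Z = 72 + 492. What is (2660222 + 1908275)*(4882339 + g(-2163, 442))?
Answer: 22307518569797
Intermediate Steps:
Z = 564
g(J, s) = 562 (g(J, s) = -2 + 564 = 562)
(2660222 + 1908275)*(4882339 + g(-2163, 442)) = (2660222 + 1908275)*(4882339 + 562) = 4568497*4882901 = 22307518569797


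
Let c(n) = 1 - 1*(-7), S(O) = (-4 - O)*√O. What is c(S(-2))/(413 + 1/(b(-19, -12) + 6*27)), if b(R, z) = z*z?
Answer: 2448/126379 ≈ 0.019370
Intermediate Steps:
S(O) = √O*(-4 - O)
b(R, z) = z²
c(n) = 8 (c(n) = 1 + 7 = 8)
c(S(-2))/(413 + 1/(b(-19, -12) + 6*27)) = 8/(413 + 1/((-12)² + 6*27)) = 8/(413 + 1/(144 + 162)) = 8/(413 + 1/306) = 8/(126379/306) = (306/126379)*8 = 2448/126379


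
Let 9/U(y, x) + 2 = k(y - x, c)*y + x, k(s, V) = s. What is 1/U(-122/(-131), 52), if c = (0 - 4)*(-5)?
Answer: 41870/154449 ≈ 0.27109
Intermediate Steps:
c = 20 (c = -4*(-5) = 20)
U(y, x) = 9/(-2 + x + y*(y - x)) (U(y, x) = 9/(-2 + ((y - x)*y + x)) = 9/(-2 + (y*(y - x) + x)) = 9/(-2 + (x + y*(y - x))) = 9/(-2 + x + y*(y - x)))
1/U(-122/(-131), 52) = 1/(-9/(2 - 1*52 + (-122/(-131))*(52 - (-122)/(-131)))) = 1/(-9/(2 - 52 + (-122*(-1/131))*(52 - (-122)*(-1)/131))) = 1/(-9/(2 - 52 + 122*(52 - 1*122/131)/131)) = 1/(-9/(2 - 52 + 122*(52 - 122/131)/131)) = 1/(-9/(2 - 52 + (122/131)*(6690/131))) = 1/(-9/(2 - 52 + 816180/17161)) = 1/(-9/(-41870/17161)) = 1/(-9*(-17161/41870)) = 1/(154449/41870) = 41870/154449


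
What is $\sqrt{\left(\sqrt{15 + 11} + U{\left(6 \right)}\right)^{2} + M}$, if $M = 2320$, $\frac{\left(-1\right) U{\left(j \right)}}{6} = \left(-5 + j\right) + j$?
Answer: $\sqrt{4110 - 84 \sqrt{26}} \approx 60.677$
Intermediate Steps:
$U{\left(j \right)} = 30 - 12 j$ ($U{\left(j \right)} = - 6 \left(\left(-5 + j\right) + j\right) = - 6 \left(-5 + 2 j\right) = 30 - 12 j$)
$\sqrt{\left(\sqrt{15 + 11} + U{\left(6 \right)}\right)^{2} + M} = \sqrt{\left(\sqrt{15 + 11} + \left(30 - 72\right)\right)^{2} + 2320} = \sqrt{\left(\sqrt{26} + \left(30 - 72\right)\right)^{2} + 2320} = \sqrt{\left(\sqrt{26} - 42\right)^{2} + 2320} = \sqrt{\left(-42 + \sqrt{26}\right)^{2} + 2320} = \sqrt{2320 + \left(-42 + \sqrt{26}\right)^{2}}$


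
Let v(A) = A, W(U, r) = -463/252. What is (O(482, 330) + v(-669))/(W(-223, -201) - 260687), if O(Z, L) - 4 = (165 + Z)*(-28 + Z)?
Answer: -889812/791489 ≈ -1.1242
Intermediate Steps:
W(U, r) = -463/252 (W(U, r) = -463*1/252 = -463/252)
O(Z, L) = 4 + (-28 + Z)*(165 + Z) (O(Z, L) = 4 + (165 + Z)*(-28 + Z) = 4 + (-28 + Z)*(165 + Z))
(O(482, 330) + v(-669))/(W(-223, -201) - 260687) = ((-4616 + 482² + 137*482) - 669)/(-463/252 - 260687) = ((-4616 + 232324 + 66034) - 669)/(-65693587/252) = (293742 - 669)*(-252/65693587) = 293073*(-252/65693587) = -889812/791489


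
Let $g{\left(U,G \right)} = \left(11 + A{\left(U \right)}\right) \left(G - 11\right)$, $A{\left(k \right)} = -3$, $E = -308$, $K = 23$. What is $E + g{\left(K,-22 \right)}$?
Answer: $-572$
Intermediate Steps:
$g{\left(U,G \right)} = -88 + 8 G$ ($g{\left(U,G \right)} = \left(11 - 3\right) \left(G - 11\right) = 8 \left(-11 + G\right) = -88 + 8 G$)
$E + g{\left(K,-22 \right)} = -308 + \left(-88 + 8 \left(-22\right)\right) = -308 - 264 = -572$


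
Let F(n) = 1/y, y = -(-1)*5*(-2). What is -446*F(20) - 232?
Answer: -937/5 ≈ -187.40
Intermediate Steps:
y = -10 (y = -1*(-5)*(-2) = 5*(-2) = -10)
F(n) = -1/10 (F(n) = 1/(-10) = -1/10)
-446*F(20) - 232 = -446*(-1/10) - 232 = 223/5 - 232 = -937/5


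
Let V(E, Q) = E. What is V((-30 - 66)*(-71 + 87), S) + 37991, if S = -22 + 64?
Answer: 36455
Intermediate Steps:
S = 42
V((-30 - 66)*(-71 + 87), S) + 37991 = (-30 - 66)*(-71 + 87) + 37991 = -96*16 + 37991 = -1536 + 37991 = 36455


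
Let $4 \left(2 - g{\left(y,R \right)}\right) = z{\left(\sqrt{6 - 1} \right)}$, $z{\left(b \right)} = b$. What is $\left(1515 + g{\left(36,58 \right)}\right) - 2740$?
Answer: $-1223 - \frac{\sqrt{5}}{4} \approx -1223.6$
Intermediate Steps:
$g{\left(y,R \right)} = 2 - \frac{\sqrt{5}}{4}$ ($g{\left(y,R \right)} = 2 - \frac{\sqrt{6 - 1}}{4} = 2 - \frac{\sqrt{5}}{4}$)
$\left(1515 + g{\left(36,58 \right)}\right) - 2740 = \left(1515 + \left(2 - \frac{\sqrt{5}}{4}\right)\right) - 2740 = \left(1517 - \frac{\sqrt{5}}{4}\right) - 2740 = -1223 - \frac{\sqrt{5}}{4}$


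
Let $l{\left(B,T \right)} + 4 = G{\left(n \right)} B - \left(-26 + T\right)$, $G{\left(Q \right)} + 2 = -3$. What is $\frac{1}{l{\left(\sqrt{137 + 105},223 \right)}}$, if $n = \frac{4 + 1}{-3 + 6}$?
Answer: $- \frac{201}{34351} + \frac{55 \sqrt{2}}{34351} \approx -0.003587$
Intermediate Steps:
$n = \frac{5}{3} \approx 1.6667$
$G{\left(Q \right)} = -5$ ($G{\left(Q \right)} = -2 - 3 = -5$)
$l{\left(B,T \right)} = 22 - T - 5 B$ ($l{\left(B,T \right)} = -4 - \left(-26 + T + 5 B\right) = 22 - T - 5 B$)
$\frac{1}{l{\left(\sqrt{137 + 105},223 \right)}} = \frac{1}{22 - 223 - 5 \sqrt{137 + 105}} = \frac{1}{22 - 223 - 5 \sqrt{242}} = \frac{1}{22 - 223 - 5 \cdot 11 \sqrt{2}} = \frac{1}{22 - 223 - 55 \sqrt{2}} = \frac{1}{-201 - 55 \sqrt{2}}$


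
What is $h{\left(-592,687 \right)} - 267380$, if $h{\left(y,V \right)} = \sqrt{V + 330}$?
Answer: $-267380 + 3 \sqrt{113} \approx -2.6735 \cdot 10^{5}$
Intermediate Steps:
$h{\left(y,V \right)} = \sqrt{330 + V}$
$h{\left(-592,687 \right)} - 267380 = \sqrt{330 + 687} - 267380 = \sqrt{1017} - 267380 = 3 \sqrt{113} - 267380 = -267380 + 3 \sqrt{113}$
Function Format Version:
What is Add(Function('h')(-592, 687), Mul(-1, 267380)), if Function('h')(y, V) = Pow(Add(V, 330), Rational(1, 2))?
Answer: Add(-267380, Mul(3, Pow(113, Rational(1, 2)))) ≈ -2.6735e+5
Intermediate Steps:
Function('h')(y, V) = Pow(Add(330, V), Rational(1, 2))
Add(Function('h')(-592, 687), Mul(-1, 267380)) = Add(Pow(Add(330, 687), Rational(1, 2)), Mul(-1, 267380)) = Add(Pow(1017, Rational(1, 2)), -267380) = Add(Mul(3, Pow(113, Rational(1, 2))), -267380) = Add(-267380, Mul(3, Pow(113, Rational(1, 2))))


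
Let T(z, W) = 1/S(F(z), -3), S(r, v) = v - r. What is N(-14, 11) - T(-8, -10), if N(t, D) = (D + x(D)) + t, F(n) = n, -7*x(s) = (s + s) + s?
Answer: -277/35 ≈ -7.9143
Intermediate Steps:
x(s) = -3*s/7 (x(s) = -((s + s) + s)/7 = -(2*s + s)/7 = -3*s/7)
T(z, W) = 1/(-3 - z)
N(t, D) = t + 4*D/7 (N(t, D) = (D - 3*D/7) + t = 4*D/7 + t = t + 4*D/7)
N(-14, 11) - T(-8, -10) = (-14 + (4/7)*11) - (-1)/(3 - 8) = (-14 + 44/7) - (-1)/(-5) = -54/7 - (-1)*(-1)/5 = -54/7 - 1*1/5 = -54/7 - 1/5 = -277/35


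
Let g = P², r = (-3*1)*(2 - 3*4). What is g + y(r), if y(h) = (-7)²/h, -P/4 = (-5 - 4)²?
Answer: 3149329/30 ≈ 1.0498e+5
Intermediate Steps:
P = -324 (P = -4*(-5 - 4)² = -4*(-9)² = -4*81 = -324)
r = 30 (r = -3*(2 - 12) = -3*(-10) = 30)
y(h) = 49/h
g = 104976 (g = (-324)² = 104976)
g + y(r) = 104976 + 49/30 = 3149329/30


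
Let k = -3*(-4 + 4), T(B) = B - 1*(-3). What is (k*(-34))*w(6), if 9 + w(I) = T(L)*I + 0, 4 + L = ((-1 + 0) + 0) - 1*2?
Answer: 0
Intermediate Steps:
L = -7 (L = -4 + (((-1 + 0) + 0) - 1*2) = -4 + ((-1 + 0) - 2) = -4 + (-1 - 2) = -4 - 3 = -7)
T(B) = 3 + B (T(B) = B + 3 = 3 + B)
k = 0 (k = -3*0 = 0)
w(I) = -9 - 4*I (w(I) = -9 + ((3 - 7)*I + 0) = -9 + (-4*I + 0) = -9 - 4*I)
(k*(-34))*w(6) = (0*(-34))*(-9 - 4*6) = 0*(-9 - 24) = 0*(-33) = 0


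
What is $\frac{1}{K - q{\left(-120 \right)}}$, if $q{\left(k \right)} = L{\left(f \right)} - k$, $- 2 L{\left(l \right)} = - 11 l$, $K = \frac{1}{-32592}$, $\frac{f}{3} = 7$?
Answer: $- \frac{32592}{7675417} \approx -0.0042463$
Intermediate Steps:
$f = 21$ ($f = 3 \cdot 7 = 21$)
$K = - \frac{1}{32592} \approx -3.0682 \cdot 10^{-5}$
$L{\left(l \right)} = \frac{11 l}{2}$ ($L{\left(l \right)} = - \frac{\left(-11\right) l}{2} = \frac{11 l}{2}$)
$q{\left(k \right)} = \frac{231}{2} - k$ ($q{\left(k \right)} = \frac{11}{2} \cdot 21 - k = \frac{231}{2} - k$)
$\frac{1}{K - q{\left(-120 \right)}} = \frac{1}{- \frac{1}{32592} - \left(\frac{231}{2} - -120\right)} = \frac{1}{- \frac{1}{32592} - \left(\frac{231}{2} + 120\right)} = \frac{1}{- \frac{1}{32592} - \frac{471}{2}} = \frac{1}{- \frac{7675417}{32592}} = - \frac{32592}{7675417}$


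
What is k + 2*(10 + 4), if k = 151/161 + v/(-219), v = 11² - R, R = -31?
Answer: 995849/35259 ≈ 28.244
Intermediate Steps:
v = 152 (v = 11² - 1*(-31) = 121 + 31 = 152)
k = 8597/35259 (k = 151/161 + 152/(-219) = 151*(1/161) + 152*(-1/219) = 151/161 - 152/219 = 8597/35259 ≈ 0.24382)
k + 2*(10 + 4) = 8597/35259 + 2*(10 + 4) = 8597/35259 + 2*14 = 8597/35259 + 28 = 995849/35259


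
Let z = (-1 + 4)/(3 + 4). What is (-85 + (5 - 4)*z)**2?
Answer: 350464/49 ≈ 7152.3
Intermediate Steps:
z = 3/7 ≈ 0.42857
(-85 + (5 - 4)*z)**2 = (-85 + (5 - 4)*(3/7))**2 = (-85 + 1*(3/7))**2 = (-85 + 3/7)**2 = (-592/7)**2 = 350464/49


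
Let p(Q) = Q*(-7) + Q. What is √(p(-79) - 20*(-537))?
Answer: 3*√1246 ≈ 105.90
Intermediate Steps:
p(Q) = -6*Q (p(Q) = -7*Q + Q = -6*Q)
√(p(-79) - 20*(-537)) = √(-6*(-79) - 20*(-537)) = √(474 + 10740) = √11214 = 3*√1246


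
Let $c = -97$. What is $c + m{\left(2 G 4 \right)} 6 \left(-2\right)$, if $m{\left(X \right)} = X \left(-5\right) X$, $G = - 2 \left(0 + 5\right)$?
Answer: $383903$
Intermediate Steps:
$G = -10$ ($G = \left(-2\right) 5 = -10$)
$m{\left(X \right)} = - 5 X^{2}$ ($m{\left(X \right)} = - 5 X X = - 5 X^{2}$)
$c + m{\left(2 G 4 \right)} 6 \left(-2\right) = -97 + - 5 \left(2 \left(-10\right) 4\right)^{2} \cdot 6 \left(-2\right) = -97 + - 5 \left(\left(-20\right) 4\right)^{2} \left(-12\right) = -97 + - 5 \left(-80\right)^{2} \left(-12\right) = -97 + \left(-5\right) 6400 \left(-12\right) = -97 - -384000 = -97 + 384000 = 383903$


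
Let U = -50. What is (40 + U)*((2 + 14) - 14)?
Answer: -20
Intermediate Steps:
(40 + U)*((2 + 14) - 14) = (40 - 50)*((2 + 14) - 14) = -10*(16 - 14) = -10*2 = -20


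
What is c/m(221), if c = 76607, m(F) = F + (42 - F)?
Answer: 76607/42 ≈ 1824.0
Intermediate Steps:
m(F) = 42
c/m(221) = 76607/42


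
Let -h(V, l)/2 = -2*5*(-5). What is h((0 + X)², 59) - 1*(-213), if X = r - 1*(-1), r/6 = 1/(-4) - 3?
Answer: 113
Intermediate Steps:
r = -39/2 (r = 6*(1/(-4) - 3) = 6*(-¼ - 3) = 6*(-13/4) = -39/2 ≈ -19.500)
X = -37/2 (X = -39/2 - 1*(-1) = -39/2 + 1 = -37/2 ≈ -18.500)
h(V, l) = -100 (h(V, l) = -2*(-2*5)*(-5) = -(-20)*(-5) = -2*50 = -100)
h((0 + X)², 59) - 1*(-213) = -100 - 1*(-213) = -100 + 213 = 113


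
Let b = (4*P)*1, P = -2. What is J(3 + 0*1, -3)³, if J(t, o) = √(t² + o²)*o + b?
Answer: -4400 - 3186*√2 ≈ -8905.7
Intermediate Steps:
b = -8 (b = (4*(-2))*1 = -8*1 = -8)
J(t, o) = -8 + o*√(o² + t²) (J(t, o) = √(t² + o²)*o - 8 = √(o² + t²)*o - 8 = o*√(o² + t²) - 8 = -8 + o*√(o² + t²))
J(3 + 0*1, -3)³ = (-8 - 3*√((-3)² + (3 + 0*1)²))³ = (-8 - 3*√(9 + (3 + 0)²))³ = (-8 - 3*√(9 + 3²))³ = (-8 - 3*√(9 + 9))³ = (-8 - 9*√2)³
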